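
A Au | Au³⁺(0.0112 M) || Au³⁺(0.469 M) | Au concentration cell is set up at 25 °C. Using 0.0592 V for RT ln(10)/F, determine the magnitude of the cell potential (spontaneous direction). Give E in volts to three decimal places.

+0.032 V

For a concentration cell E°cell = 0. The 0.469 M side is the cathode (reduction is favoured where [Au³⁺] is higher).
With n = 3, E = −(0.0592/3) log([Au³⁺]ₐₙ/[Au³⁺]꜀ₐₜ) = −(0.0592/3) log(0.0112/0.469) = −(0.0592/3)(-1.622) = +0.032 V.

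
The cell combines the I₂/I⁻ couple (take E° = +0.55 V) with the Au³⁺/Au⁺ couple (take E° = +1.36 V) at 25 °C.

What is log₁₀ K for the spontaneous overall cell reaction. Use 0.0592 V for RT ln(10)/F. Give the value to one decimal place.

27.4

Cathode: Au³⁺/Au⁺; anode: I₂/I⁻. E°cell = +0.81 V, n = 2.
log K = nE°cell / 0.0592 = (2)(+0.81) / 0.0592 = 27.4.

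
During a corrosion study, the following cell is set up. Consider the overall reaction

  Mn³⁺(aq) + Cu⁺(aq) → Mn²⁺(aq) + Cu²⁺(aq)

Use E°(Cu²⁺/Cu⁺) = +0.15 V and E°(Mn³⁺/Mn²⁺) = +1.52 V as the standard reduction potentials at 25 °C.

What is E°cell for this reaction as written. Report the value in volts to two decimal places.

The Mn³⁺/Mn²⁺ couple has the higher reduction potential, so it is the cathode; Cu²⁺/Cu⁺ is oxidised at the anode.
E°cell = E°(cathode) − E°(anode) = (+1.52) − (+0.15) = +1.37 V.

+1.37 V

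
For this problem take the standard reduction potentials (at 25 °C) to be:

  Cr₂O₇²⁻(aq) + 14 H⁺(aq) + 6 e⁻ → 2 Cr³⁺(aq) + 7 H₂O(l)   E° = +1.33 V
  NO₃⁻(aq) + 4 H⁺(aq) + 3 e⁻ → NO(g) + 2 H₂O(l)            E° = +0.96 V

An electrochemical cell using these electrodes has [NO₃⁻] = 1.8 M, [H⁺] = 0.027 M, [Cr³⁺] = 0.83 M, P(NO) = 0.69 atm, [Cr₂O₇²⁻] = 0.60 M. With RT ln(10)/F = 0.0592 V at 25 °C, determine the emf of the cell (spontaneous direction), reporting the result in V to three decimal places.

+0.268 V

Cr₂O₇²⁻/Cr³⁺ is the cathode (higher E°), NO₃⁻/NO the anode: E°cell = +1.33 − (+0.96) = +0.37 V, n = 6.
Overall: Cr₂O₇²⁻(aq) + 6 H⁺(aq) + 2 NO(g) → 2 Cr³⁺(aq) + 3 H₂O(l) + 2 NO₃⁻(aq)
Q = [Cr³⁺]^2·[NO₃⁻]^2 / ([Cr₂O₇²⁻]·[H⁺]^6·P(NO)^2); log Q = 10.305.
E = E° − (0.0592/n) log Q = +0.37 − (0.0592/6)(10.305) = +0.268 V.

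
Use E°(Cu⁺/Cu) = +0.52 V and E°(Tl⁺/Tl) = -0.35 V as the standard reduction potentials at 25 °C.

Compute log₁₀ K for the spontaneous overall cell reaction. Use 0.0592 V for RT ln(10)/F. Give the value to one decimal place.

Cathode: Cu⁺/Cu; anode: Tl⁺/Tl. E°cell = +0.87 V, n = 1.
log K = nE°cell / 0.0592 = (1)(+0.87) / 0.0592 = 14.7.

14.7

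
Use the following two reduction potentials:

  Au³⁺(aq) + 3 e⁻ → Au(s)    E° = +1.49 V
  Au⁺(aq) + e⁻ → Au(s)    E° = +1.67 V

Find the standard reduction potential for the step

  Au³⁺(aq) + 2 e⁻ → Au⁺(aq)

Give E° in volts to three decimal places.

+1.400 V

Sequential free energies add, so n₃E°₃ = n₁E°₁ + n₂E°₂.
With n₃ = 3, and the known step contributing 1×(+1.67) V, the unknown satisfies 2·E° = 3×(+1.49) − 1×(+1.67) = +2.800.
E° = +2.800 / 2 = +1.400 V.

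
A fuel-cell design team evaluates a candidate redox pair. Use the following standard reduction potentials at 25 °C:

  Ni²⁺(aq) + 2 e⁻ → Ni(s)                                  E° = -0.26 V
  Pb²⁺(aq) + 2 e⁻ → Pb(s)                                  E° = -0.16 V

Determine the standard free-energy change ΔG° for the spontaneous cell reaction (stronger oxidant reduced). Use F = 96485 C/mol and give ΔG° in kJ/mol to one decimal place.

Pb²⁺/Pb (E° = -0.16 V) is the cathode; Ni²⁺/Ni (E° = -0.26 V) is the anode, so E°cell = +0.10 V.
Balancing electrons gives n = 2 (lcm of 2 and 2).
ΔG° = −nFE° = −(2)(96485)(+0.10) = -19,297 J = -19.3 kJ/mol.

-19.3 kJ/mol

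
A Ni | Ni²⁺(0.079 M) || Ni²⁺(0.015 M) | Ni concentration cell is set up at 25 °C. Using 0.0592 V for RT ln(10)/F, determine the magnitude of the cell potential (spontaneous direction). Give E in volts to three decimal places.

For a concentration cell E°cell = 0. The 0.079 M side is the cathode (reduction is favoured where [Ni²⁺] is higher).
With n = 2, E = −(0.0592/2) log([Ni²⁺]ₐₙ/[Ni²⁺]꜀ₐₜ) = −(0.0592/2) log(0.015/0.079) = −(0.0592/2)(-0.722) = +0.021 V.

+0.021 V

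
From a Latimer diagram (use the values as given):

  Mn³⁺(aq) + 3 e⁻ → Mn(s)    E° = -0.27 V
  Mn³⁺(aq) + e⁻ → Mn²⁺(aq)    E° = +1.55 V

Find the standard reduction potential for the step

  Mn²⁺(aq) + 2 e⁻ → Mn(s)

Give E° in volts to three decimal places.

Sequential free energies add, so n₃E°₃ = n₁E°₁ + n₂E°₂.
With n₃ = 3, and the known step contributing 1×(+1.55) V, the unknown satisfies 2·E° = 3×(-0.27) − 1×(+1.55) = -2.360.
E° = -2.360 / 2 = -1.180 V.

-1.180 V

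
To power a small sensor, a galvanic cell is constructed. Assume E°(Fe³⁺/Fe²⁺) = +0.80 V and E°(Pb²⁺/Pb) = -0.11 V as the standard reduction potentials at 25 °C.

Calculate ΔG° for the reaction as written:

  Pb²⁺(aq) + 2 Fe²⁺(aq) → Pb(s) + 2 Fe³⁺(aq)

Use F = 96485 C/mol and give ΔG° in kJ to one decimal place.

+175.6 kJ

As written, Pb²⁺/Pb is reduced (cathode) and Fe³⁺/Fe²⁺ is oxidised (anode), so E°cell = (-0.11) − (+0.80) = -0.91 V.
Balancing electrons gives n = 2.
ΔG° = −nFE° = −(2)(96485)(-0.91) = 175,603 J = +175.6 kJ.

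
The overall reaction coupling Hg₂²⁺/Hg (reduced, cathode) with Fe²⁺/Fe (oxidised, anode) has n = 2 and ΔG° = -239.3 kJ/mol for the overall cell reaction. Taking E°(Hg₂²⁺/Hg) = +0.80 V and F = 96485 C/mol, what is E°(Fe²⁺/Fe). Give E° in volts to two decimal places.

-0.44 V

E°cell = −ΔG°/(nF) = −(-239.3×10³)/((2)(96485)) = +1.240 V.
Since Hg₂²⁺/Hg is the cathode and Fe²⁺/Fe the anode, E°cell = E°(Hg₂²⁺/Hg) − E°(Fe²⁺/Fe).
So E°(Fe²⁺/Fe) = E°(Hg₂²⁺/Hg) − E°cell = (+0.80) − (+1.240) = -0.44 V.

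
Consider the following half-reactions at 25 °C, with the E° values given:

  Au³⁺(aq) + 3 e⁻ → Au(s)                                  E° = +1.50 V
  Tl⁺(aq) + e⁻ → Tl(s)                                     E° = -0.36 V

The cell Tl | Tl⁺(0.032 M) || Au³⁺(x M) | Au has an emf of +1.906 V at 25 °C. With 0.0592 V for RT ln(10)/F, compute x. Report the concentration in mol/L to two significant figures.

Au³⁺/Au is the cathode, Tl⁺/Tl the anode: E°cell = +1.86 V, n = 3.
Overall reaction: Au³⁺(aq) + 3 Tl(s) → Au(s) + 3 Tl⁺(aq); Q = [Tl⁺]^3/[Au³⁺]^1.
From E = E° − (0.0592/n) log Q: log Q = (E° − E)·n/0.0592 = (+1.86 − (+1.906))·3/0.0592 = -2.3311.
So 1·log[Au³⁺] = 3·log(0.032) − log Q = -4.4846 − (-2.3311) = -2.1535; [Au³⁺] = 10^(-2.1535) ≈ 0.0070 M.

0.0070 M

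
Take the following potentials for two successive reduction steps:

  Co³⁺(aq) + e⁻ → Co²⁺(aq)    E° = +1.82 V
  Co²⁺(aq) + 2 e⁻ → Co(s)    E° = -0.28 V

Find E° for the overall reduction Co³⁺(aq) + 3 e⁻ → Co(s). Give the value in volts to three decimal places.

Standard free energies of sequential steps add: ΔG°₃ = ΔG°₁ + ΔG°₂, so n₃E°₃ = n₁E°₁ + n₂E°₂.
E°₃ = (1×+1.82 + 2×-0.28) / 3 = (+1.260) / 3 = +0.420 V.

+0.420 V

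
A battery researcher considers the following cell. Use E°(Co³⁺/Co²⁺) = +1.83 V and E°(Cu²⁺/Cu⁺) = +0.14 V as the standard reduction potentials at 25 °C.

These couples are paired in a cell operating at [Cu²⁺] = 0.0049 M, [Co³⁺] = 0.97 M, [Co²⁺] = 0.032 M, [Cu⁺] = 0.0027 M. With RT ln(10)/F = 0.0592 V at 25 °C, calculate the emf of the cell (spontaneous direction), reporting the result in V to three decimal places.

+1.762 V

Co³⁺/Co²⁺ is the cathode (higher E°), Cu²⁺/Cu⁺ the anode: E°cell = +1.83 − (+0.14) = +1.69 V, n = 1.
Overall: Co³⁺(aq) + Cu⁺(aq) → Co²⁺(aq) + Cu²⁺(aq)
Q = [Co²⁺]·[Cu²⁺] / ([Co³⁺]·[Cu⁺]); log Q = -1.223.
E = E° − (0.0592/n) log Q = +1.69 − (0.0592/1)(-1.223) = +1.762 V.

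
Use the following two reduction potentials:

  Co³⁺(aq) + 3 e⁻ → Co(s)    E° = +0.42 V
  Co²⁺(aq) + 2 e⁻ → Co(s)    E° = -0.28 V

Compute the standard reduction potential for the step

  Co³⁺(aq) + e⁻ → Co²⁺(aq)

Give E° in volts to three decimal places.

+1.820 V

Sequential free energies add, so n₃E°₃ = n₁E°₁ + n₂E°₂.
With n₃ = 3, and the known step contributing 2×(-0.28) V, the unknown satisfies 1·E° = 3×(+0.42) − 2×(-0.28) = +1.820.
E° = +1.820 / 1 = +1.820 V.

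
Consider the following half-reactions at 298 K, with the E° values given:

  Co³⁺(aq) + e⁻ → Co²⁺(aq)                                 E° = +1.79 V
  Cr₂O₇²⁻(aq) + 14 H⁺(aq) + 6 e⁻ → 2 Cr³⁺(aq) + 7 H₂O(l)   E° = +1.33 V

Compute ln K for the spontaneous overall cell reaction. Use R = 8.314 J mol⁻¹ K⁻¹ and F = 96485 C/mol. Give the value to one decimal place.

107.5

Cathode: Co³⁺/Co²⁺; anode: Cr₂O₇²⁻/Cr³⁺. E°cell = (+1.79) − (+1.33) = +0.46 V, with n = 6.
ΔG° = −nFE° = −RT ln K, so ln K = nFE°/(RT) = (6)(96485)(+0.46) / ((8.314)(298)) = 107.484.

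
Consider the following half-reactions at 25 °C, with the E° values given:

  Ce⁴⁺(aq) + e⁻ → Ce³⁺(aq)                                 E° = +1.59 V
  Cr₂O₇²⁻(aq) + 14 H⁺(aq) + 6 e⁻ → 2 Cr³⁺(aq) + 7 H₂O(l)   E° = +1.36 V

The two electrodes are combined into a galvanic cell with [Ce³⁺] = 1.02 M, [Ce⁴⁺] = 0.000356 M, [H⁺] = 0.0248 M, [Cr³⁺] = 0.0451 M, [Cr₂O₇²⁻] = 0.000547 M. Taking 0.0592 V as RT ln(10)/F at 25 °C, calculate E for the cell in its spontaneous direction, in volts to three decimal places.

+0.253 V

Ce⁴⁺/Ce³⁺ is the cathode (higher E°), Cr₂O₇²⁻/Cr³⁺ the anode: E°cell = +1.59 − (+1.36) = +0.23 V, n = 6.
Overall: 6 Ce⁴⁺(aq) + 2 Cr³⁺(aq) + 7 H₂O(l) → 6 Ce³⁺(aq) + Cr₂O₇²⁻(aq) + 14 H⁺(aq)
Q = [Ce³⁺]^6·[Cr₂O₇²⁻]·[H⁺]^14 / ([Ce⁴⁺]^6·[Cr³⁺]^2); log Q = -2.305.
E = E° − (0.0592/n) log Q = +0.23 − (0.0592/6)(-2.305) = +0.253 V.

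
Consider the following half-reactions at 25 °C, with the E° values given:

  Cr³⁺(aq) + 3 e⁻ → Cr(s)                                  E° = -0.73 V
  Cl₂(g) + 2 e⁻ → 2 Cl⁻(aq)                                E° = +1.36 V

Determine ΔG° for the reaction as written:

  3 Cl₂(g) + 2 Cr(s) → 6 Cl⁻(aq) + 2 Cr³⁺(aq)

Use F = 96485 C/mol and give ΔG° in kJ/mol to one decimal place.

As written, Cl₂/Cl⁻ is reduced (cathode) and Cr³⁺/Cr is oxidised (anode), so E°cell = (+1.36) − (-0.73) = +2.09 V.
Balancing electrons gives n = 6.
ΔG° = −nFE° = −(6)(96485)(+2.09) = -1,209,922 J = -1209.9 kJ/mol.

-1209.9 kJ/mol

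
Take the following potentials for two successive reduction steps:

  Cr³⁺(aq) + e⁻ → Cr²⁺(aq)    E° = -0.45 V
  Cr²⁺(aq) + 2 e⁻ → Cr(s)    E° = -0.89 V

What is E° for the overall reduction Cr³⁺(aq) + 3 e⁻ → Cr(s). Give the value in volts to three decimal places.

Adding the free-energy changes (−nFE°) of the two steps gives −n₃FE°₃ = −n₁FE°₁ − n₂FE°₂.
E°₃ = (1×-0.45 + 2×-0.89) / 3 = (-2.230) / 3 = -0.743 V.
E° values themselves are not directly additive — weighting by electron count is essential.

-0.743 V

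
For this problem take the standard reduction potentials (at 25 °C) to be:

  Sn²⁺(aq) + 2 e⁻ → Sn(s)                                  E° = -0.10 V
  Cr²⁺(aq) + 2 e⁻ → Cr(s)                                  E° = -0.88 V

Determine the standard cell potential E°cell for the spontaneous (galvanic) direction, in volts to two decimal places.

+0.78 V

The Sn²⁺/Sn couple has the higher reduction potential, so it is the cathode; Cr²⁺/Cr is oxidised at the anode.
E°cell = E°(cathode) − E°(anode) = (-0.10) − (-0.88) = +0.78 V.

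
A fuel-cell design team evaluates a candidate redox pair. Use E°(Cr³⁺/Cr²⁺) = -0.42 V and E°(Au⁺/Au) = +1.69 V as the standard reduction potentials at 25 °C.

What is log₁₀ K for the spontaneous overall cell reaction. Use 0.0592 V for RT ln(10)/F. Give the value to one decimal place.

Cathode: Au⁺/Au; anode: Cr³⁺/Cr²⁺. E°cell = +2.11 V, n = 1.
log K = nE°cell / 0.0592 = (1)(+2.11) / 0.0592 = 35.6.

35.6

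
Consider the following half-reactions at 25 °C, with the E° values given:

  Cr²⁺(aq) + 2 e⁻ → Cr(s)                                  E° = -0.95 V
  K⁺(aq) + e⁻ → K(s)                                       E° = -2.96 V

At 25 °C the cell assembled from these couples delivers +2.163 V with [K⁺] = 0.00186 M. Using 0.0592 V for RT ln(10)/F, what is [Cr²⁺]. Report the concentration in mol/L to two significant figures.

Cr²⁺/Cr is the cathode, K⁺/K the anode: E°cell = +2.01 V, n = 2.
Overall reaction: Cr²⁺(aq) + 2 K(s) → Cr(s) + 2 K⁺(aq); Q = [K⁺]^2/[Cr²⁺]^1.
From E = E° − (0.0592/n) log Q: log Q = (E° − E)·n/0.0592 = (+2.01 − (+2.163))·2/0.0592 = -5.1689.
So 1·log[Cr²⁺] = 2·log(0.00186) − log Q = -5.4610 − (-5.1689) = -0.2921; [Cr²⁺] = 10^(-0.2921) ≈ 0.51 M.

0.51 M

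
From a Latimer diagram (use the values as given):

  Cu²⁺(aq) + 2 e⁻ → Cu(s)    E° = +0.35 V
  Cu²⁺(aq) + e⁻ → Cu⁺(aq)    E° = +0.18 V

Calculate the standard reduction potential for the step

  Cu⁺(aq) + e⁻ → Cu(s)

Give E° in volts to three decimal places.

Sequential free energies add, so n₃E°₃ = n₁E°₁ + n₂E°₂.
With n₃ = 2, and the known step contributing 1×(+0.18) V, the unknown satisfies 1·E° = 2×(+0.35) − 1×(+0.18) = +0.520.
E° = +0.520 / 1 = +0.520 V.

+0.520 V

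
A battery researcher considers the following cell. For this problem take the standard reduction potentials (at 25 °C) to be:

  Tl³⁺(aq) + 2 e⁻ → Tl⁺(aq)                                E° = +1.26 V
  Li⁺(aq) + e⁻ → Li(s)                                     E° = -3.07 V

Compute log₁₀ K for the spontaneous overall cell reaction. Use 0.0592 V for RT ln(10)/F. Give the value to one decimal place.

Cathode: Tl³⁺/Tl⁺; anode: Li⁺/Li. E°cell = +4.33 V, n = 2.
log K = nE°cell / 0.0592 = (2)(+4.33) / 0.0592 = 146.3.

146.3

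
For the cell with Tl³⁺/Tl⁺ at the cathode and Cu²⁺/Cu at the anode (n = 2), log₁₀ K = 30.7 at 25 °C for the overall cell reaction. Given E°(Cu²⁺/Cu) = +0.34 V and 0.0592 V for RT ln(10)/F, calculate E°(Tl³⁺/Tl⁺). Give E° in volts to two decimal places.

E°cell = (0.0592/n)·log K = (0.0592/2)(30.7) = +0.909 V.
Since Tl³⁺/Tl⁺ is the cathode and Cu²⁺/Cu the anode, E°cell = E°(Tl³⁺/Tl⁺) − E°(Cu²⁺/Cu).
So E°(Tl³⁺/Tl⁺) = E°cell + E°(Cu²⁺/Cu) = +0.909 + (+0.34) = +1.25 V.

+1.25 V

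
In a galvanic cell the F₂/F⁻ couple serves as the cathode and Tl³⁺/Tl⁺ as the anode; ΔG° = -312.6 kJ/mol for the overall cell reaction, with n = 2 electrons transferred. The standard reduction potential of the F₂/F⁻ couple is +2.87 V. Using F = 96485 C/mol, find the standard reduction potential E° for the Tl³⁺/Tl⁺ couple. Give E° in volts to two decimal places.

E°cell = −ΔG°/(nF) = −(-312.6×10³)/((2)(96485)) = +1.620 V.
Since F₂/F⁻ is the cathode and Tl³⁺/Tl⁺ the anode, E°cell = E°(F₂/F⁻) − E°(Tl³⁺/Tl⁺).
So E°(Tl³⁺/Tl⁺) = E°(F₂/F⁻) − E°cell = (+2.87) − (+1.620) = +1.25 V.

+1.25 V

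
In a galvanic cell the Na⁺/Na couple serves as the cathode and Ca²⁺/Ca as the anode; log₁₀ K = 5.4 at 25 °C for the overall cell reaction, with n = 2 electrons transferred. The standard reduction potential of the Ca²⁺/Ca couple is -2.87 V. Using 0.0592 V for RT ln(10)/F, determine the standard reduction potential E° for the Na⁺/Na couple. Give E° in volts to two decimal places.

E°cell = (0.0592/n)·log K = (0.0592/2)(5.4) = +0.160 V.
Since Na⁺/Na is the cathode and Ca²⁺/Ca the anode, E°cell = E°(Na⁺/Na) − E°(Ca²⁺/Ca).
So E°(Na⁺/Na) = E°cell + E°(Ca²⁺/Ca) = +0.160 + (-2.87) = -2.71 V.

-2.71 V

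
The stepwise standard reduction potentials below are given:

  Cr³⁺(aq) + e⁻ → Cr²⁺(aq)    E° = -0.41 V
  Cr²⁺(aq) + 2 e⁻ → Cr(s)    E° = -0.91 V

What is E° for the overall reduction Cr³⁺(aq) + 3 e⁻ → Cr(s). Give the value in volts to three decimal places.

Adding the free-energy changes (−nFE°) of the two steps gives −n₃FE°₃ = −n₁FE°₁ − n₂FE°₂.
E°₃ = (1×-0.41 + 2×-0.91) / 3 = (-2.230) / 3 = -0.743 V.

-0.743 V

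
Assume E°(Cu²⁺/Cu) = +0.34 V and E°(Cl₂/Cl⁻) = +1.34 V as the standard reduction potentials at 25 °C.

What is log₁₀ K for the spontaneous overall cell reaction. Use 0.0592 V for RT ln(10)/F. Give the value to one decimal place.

Cathode: Cl₂/Cl⁻; anode: Cu²⁺/Cu. E°cell = +1.00 V, n = 2.
log K = nE°cell / 0.0592 = (2)(+1.00) / 0.0592 = 33.8.

33.8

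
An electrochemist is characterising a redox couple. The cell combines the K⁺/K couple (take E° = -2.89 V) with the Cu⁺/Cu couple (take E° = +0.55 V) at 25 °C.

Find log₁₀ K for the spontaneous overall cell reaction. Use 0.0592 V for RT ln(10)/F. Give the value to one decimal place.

58.1

Cathode: Cu⁺/Cu; anode: K⁺/K. E°cell = +3.44 V, n = 1.
log K = nE°cell / 0.0592 = (1)(+3.44) / 0.0592 = 58.1.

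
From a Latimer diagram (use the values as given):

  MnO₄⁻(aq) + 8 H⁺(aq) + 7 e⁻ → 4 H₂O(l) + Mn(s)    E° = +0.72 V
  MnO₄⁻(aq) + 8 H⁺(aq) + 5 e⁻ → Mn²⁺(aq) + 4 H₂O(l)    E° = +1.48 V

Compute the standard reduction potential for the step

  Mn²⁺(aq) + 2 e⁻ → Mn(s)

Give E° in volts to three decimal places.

Sequential free energies add, so n₃E°₃ = n₁E°₁ + n₂E°₂.
With n₃ = 7, and the known step contributing 5×(+1.48) V, the unknown satisfies 2·E° = 7×(+0.72) − 5×(+1.48) = -2.360.
E° = -2.360 / 2 = -1.180 V.

-1.180 V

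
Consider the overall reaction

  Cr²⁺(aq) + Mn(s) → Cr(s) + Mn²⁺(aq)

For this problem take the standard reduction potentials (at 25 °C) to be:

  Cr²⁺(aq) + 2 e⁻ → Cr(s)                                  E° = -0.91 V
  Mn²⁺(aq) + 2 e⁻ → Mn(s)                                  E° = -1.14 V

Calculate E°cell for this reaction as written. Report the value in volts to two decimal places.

+0.23 V

The Cr²⁺/Cr couple has the higher reduction potential, so it is the cathode; Mn²⁺/Mn is oxidised at the anode.
E°cell = E°(cathode) − E°(anode) = (-0.91) − (-1.14) = +0.23 V.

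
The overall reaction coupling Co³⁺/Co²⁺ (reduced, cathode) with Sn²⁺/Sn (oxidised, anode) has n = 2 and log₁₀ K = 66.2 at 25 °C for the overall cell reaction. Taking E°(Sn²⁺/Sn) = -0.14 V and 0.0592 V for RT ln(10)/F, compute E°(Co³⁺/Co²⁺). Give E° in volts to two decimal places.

E°cell = (0.0592/n)·log K = (0.0592/2)(66.2) = +1.960 V.
Since Co³⁺/Co²⁺ is the cathode and Sn²⁺/Sn the anode, E°cell = E°(Co³⁺/Co²⁺) − E°(Sn²⁺/Sn).
So E°(Co³⁺/Co²⁺) = E°cell + E°(Sn²⁺/Sn) = +1.960 + (-0.14) = +1.82 V.

+1.82 V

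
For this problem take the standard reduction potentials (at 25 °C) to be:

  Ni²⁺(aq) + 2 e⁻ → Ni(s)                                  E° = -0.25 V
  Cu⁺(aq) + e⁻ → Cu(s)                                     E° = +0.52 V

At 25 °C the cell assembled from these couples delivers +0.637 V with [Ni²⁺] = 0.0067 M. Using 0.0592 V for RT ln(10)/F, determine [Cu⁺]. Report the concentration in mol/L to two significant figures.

Cu⁺/Cu is the cathode, Ni²⁺/Ni the anode: E°cell = +0.77 V, n = 2.
Overall reaction: 2 Cu⁺(aq) + Ni(s) → 2 Cu(s) + Ni²⁺(aq); Q = [Ni²⁺]^1/[Cu⁺]^2.
From E = E° − (0.0592/n) log Q: log Q = (E° − E)·n/0.0592 = (+0.77 − (+0.637))·2/0.0592 = 4.4932.
So 2·log[Cu⁺] = 1·log(0.0067) − log Q = -2.1739 − (4.4932) = -6.6671; log[Cu⁺] = -6.6671 / 2 = -3.3335; [Cu⁺] = 10^(-3.3335) ≈ 0.00046 M.

0.00046 M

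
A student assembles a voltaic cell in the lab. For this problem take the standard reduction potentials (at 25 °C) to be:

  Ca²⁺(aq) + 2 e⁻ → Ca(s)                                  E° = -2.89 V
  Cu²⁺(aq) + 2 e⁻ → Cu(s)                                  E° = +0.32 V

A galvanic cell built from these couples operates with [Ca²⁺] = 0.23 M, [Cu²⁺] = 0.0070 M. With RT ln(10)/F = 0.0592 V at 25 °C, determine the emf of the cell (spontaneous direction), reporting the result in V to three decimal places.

+3.165 V

Cu²⁺/Cu is the cathode (higher E°), Ca²⁺/Ca the anode: E°cell = +0.32 − (-2.89) = +3.21 V, n = 2.
Overall: Cu²⁺(aq) + Ca(s) → Cu(s) + Ca²⁺(aq)
Q = [Ca²⁺] / ([Cu²⁺]); log Q = 1.517.
E = E° − (0.0592/n) log Q = +3.21 − (0.0592/2)(1.517) = +3.165 V.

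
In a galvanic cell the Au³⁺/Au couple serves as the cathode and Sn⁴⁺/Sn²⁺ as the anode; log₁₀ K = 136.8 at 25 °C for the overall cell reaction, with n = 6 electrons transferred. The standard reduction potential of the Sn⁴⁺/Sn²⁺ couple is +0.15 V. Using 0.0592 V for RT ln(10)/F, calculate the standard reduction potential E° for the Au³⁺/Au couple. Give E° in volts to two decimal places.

+1.50 V

E°cell = (0.0592/n)·log K = (0.0592/6)(136.8) = +1.350 V.
Since Au³⁺/Au is the cathode and Sn⁴⁺/Sn²⁺ the anode, E°cell = E°(Au³⁺/Au) − E°(Sn⁴⁺/Sn²⁺).
So E°(Au³⁺/Au) = E°cell + E°(Sn⁴⁺/Sn²⁺) = +1.350 + (+0.15) = +1.50 V.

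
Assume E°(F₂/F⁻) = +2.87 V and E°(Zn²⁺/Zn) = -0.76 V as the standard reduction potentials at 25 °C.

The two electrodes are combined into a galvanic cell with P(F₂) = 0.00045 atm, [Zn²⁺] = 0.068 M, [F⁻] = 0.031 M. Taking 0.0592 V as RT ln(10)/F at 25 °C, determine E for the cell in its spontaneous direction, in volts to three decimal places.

+3.655 V

F₂/F⁻ is the cathode (higher E°), Zn²⁺/Zn the anode: E°cell = +2.87 − (-0.76) = +3.63 V, n = 2.
Overall: F₂(g) + Zn(s) → 2 F⁻(aq) + Zn²⁺(aq)
Q = [F⁻]^2·[Zn²⁺] / (P(F₂)); log Q = -0.838.
E = E° − (0.0592/n) log Q = +3.63 − (0.0592/2)(-0.838) = +3.655 V.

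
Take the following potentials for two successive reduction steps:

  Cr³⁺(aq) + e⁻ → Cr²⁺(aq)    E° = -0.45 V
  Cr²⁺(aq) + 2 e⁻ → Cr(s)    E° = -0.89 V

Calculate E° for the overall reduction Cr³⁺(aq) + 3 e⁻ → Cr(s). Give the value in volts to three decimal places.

-0.743 V

Since ΔG° = −nFE° is additive over sequential reductions, n₃E°₃ = n₁E°₁ + n₂E°₂.
E°₃ = (1×-0.45 + 2×-0.89) / 3 = (-2.230) / 3 = -0.743 V.
Simply averaging or adding the two E° values would be wrong; the electron-weighted sum is required.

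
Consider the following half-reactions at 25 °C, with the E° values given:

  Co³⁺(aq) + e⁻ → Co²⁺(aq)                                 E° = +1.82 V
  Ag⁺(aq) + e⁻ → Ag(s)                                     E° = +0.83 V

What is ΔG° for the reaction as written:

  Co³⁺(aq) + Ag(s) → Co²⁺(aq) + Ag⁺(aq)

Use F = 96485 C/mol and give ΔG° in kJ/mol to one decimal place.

-95.5 kJ/mol

As written, Co³⁺/Co²⁺ is reduced (cathode) and Ag⁺/Ag is oxidised (anode), so E°cell = (+1.82) − (+0.83) = +0.99 V.
Balancing electrons gives n = 1.
ΔG° = −nFE° = −(1)(96485)(+0.99) = -95,520 J = -95.5 kJ/mol.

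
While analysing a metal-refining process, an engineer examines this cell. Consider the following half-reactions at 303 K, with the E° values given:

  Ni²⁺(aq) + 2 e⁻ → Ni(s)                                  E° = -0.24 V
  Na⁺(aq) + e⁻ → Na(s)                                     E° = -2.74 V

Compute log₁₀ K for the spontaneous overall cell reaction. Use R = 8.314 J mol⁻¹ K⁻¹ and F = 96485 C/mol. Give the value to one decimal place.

83.2

Cathode: Ni²⁺/Ni; anode: Na⁺/Na. E°cell = (-0.24) − (-2.74) = +2.50 V, with n = 2.
ΔG° = −nFE° = −RT ln K, so ln K = nFE°/(RT) = (2)(96485)(+2.50) / ((8.314)(303)) = 191.504.
log₁₀ K = 191.504 / ln 10 = 83.2.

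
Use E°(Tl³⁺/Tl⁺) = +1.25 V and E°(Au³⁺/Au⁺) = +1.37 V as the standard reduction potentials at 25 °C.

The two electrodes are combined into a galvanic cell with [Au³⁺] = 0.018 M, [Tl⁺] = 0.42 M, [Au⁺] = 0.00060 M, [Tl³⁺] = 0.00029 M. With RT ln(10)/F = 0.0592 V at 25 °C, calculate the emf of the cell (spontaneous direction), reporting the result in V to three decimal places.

Au³⁺/Au⁺ is the cathode (higher E°), Tl³⁺/Tl⁺ the anode: E°cell = +1.37 − (+1.25) = +0.12 V, n = 2.
Overall: Au³⁺(aq) + Tl⁺(aq) → Au⁺(aq) + Tl³⁺(aq)
Q = [Au⁺]·[Tl³⁺] / ([Au³⁺]·[Tl⁺]); log Q = -4.638.
E = E° − (0.0592/n) log Q = +0.12 − (0.0592/2)(-4.638) = +0.257 V.

+0.257 V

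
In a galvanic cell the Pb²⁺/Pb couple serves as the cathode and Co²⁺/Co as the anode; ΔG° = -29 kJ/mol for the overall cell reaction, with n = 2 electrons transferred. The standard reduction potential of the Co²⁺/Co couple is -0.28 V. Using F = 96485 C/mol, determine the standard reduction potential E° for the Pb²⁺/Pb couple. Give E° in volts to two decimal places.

E°cell = −ΔG°/(nF) = −(-29×10³)/((2)(96485)) = +0.150 V.
Since Pb²⁺/Pb is the cathode and Co²⁺/Co the anode, E°cell = E°(Pb²⁺/Pb) − E°(Co²⁺/Co).
So E°(Pb²⁺/Pb) = E°cell + E°(Co²⁺/Co) = +0.150 + (-0.28) = -0.13 V.

-0.13 V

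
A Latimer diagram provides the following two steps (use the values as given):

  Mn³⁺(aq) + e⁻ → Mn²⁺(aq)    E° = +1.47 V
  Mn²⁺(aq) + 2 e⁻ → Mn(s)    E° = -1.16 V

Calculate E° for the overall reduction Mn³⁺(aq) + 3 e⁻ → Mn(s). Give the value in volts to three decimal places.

Standard free energies of sequential steps add: ΔG°₃ = ΔG°₁ + ΔG°₂, so n₃E°₃ = n₁E°₁ + n₂E°₂.
E°₃ = (1×+1.47 + 2×-1.16) / 3 = (-0.850) / 3 = -0.283 V.
E° values themselves are not directly additive — weighting by electron count is essential.

-0.283 V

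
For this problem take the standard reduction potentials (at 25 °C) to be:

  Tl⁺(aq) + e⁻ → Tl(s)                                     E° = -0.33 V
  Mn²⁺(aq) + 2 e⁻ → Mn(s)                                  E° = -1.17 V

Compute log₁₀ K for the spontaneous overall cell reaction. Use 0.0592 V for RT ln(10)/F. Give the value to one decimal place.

Cathode: Tl⁺/Tl; anode: Mn²⁺/Mn. E°cell = +0.84 V, n = 2.
log K = nE°cell / 0.0592 = (2)(+0.84) / 0.0592 = 28.4.

28.4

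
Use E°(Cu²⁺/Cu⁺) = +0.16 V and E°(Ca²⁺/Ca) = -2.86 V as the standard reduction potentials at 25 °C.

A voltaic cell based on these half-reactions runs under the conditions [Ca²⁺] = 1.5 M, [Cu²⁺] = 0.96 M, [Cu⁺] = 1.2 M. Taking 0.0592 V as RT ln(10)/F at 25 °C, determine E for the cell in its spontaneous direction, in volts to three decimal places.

Cu²⁺/Cu⁺ is the cathode (higher E°), Ca²⁺/Ca the anode: E°cell = +0.16 − (-2.86) = +3.02 V, n = 2.
Overall: 2 Cu²⁺(aq) + Ca(s) → 2 Cu⁺(aq) + Ca²⁺(aq)
Q = [Cu⁺]^2·[Ca²⁺] / ([Cu²⁺]^2); log Q = 0.370.
E = E° − (0.0592/n) log Q = +3.02 − (0.0592/2)(0.370) = +3.009 V.

+3.009 V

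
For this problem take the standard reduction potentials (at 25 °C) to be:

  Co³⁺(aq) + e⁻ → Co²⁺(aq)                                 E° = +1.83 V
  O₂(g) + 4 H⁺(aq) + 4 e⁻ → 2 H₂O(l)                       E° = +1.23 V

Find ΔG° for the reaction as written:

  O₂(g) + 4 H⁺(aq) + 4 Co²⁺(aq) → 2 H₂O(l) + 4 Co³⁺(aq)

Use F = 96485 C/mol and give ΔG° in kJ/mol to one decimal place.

+231.6 kJ/mol

As written, O₂/H₂O is reduced (cathode) and Co³⁺/Co²⁺ is oxidised (anode), so E°cell = (+1.23) − (+1.83) = -0.60 V.
Balancing electrons gives n = 4.
ΔG° = −nFE° = −(4)(96485)(-0.60) = 231,564 J = +231.6 kJ/mol.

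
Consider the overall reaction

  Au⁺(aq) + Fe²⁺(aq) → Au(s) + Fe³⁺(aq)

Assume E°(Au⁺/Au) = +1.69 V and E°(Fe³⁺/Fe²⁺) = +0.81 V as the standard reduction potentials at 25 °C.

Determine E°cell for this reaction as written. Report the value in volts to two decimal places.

The Au⁺/Au couple has the higher reduction potential, so it is the cathode; Fe³⁺/Fe²⁺ is oxidised at the anode.
E°cell = E°(cathode) − E°(anode) = (+1.69) − (+0.81) = +0.88 V.

+0.88 V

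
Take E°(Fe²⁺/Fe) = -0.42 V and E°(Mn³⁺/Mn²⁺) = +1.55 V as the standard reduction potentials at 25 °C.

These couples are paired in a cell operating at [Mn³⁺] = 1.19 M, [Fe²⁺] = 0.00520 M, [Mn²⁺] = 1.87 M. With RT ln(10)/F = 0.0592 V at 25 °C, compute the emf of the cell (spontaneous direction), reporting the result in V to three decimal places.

Mn³⁺/Mn²⁺ is the cathode (higher E°), Fe²⁺/Fe the anode: E°cell = +1.55 − (-0.42) = +1.97 V, n = 2.
Overall: 2 Mn³⁺(aq) + Fe(s) → 2 Mn²⁺(aq) + Fe²⁺(aq)
Q = [Mn²⁺]^2·[Fe²⁺] / ([Mn³⁺]^2); log Q = -1.891.
E = E° − (0.0592/n) log Q = +1.97 − (0.0592/2)(-1.891) = +2.026 V.

+2.026 V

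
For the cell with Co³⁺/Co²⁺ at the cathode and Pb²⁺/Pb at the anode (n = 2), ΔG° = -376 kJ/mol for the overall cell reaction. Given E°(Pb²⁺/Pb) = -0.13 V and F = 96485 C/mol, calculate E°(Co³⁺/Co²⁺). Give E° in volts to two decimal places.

+1.82 V

E°cell = −ΔG°/(nF) = −(-376×10³)/((2)(96485)) = +1.948 V.
Since Co³⁺/Co²⁺ is the cathode and Pb²⁺/Pb the anode, E°cell = E°(Co³⁺/Co²⁺) − E°(Pb²⁺/Pb).
So E°(Co³⁺/Co²⁺) = E°cell + E°(Pb²⁺/Pb) = +1.948 + (-0.13) = +1.82 V.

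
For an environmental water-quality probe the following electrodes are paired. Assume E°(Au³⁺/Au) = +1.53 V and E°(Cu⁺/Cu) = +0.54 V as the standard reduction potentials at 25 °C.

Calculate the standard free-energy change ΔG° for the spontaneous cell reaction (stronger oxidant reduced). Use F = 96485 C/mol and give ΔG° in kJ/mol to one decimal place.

-286.6 kJ/mol

Au³⁺/Au (E° = +1.53 V) is the cathode; Cu⁺/Cu (E° = +0.54 V) is the anode, so E°cell = +0.99 V.
Balancing electrons gives n = 3 (lcm of 3 and 1).
ΔG° = −nFE° = −(3)(96485)(+0.99) = -286,560 J = -286.6 kJ/mol.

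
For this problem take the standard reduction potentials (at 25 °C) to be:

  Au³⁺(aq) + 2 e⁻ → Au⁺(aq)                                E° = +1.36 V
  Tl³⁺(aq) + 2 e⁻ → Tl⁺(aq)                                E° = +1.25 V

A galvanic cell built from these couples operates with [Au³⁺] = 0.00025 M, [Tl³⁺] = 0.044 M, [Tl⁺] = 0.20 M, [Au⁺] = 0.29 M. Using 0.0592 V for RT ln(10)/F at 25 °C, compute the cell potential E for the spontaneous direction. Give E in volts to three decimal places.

+0.039 V

Au³⁺/Au⁺ is the cathode (higher E°), Tl³⁺/Tl⁺ the anode: E°cell = +1.36 − (+1.25) = +0.11 V, n = 2.
Overall: Au³⁺(aq) + Tl⁺(aq) → Au⁺(aq) + Tl³⁺(aq)
Q = [Au⁺]·[Tl³⁺] / ([Au³⁺]·[Tl⁺]); log Q = 2.407.
E = E° − (0.0592/n) log Q = +0.11 − (0.0592/2)(2.407) = +0.039 V.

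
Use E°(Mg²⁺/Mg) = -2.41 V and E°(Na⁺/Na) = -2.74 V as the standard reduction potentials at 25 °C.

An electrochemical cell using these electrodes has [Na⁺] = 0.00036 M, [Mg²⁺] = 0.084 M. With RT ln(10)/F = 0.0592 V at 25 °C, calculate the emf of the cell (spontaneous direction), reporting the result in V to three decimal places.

Mg²⁺/Mg is the cathode (higher E°), Na⁺/Na the anode: E°cell = -2.41 − (-2.74) = +0.33 V, n = 2.
Overall: Mg²⁺(aq) + 2 Na(s) → Mg(s) + 2 Na⁺(aq)
Q = [Na⁺]^2 / ([Mg²⁺]); log Q = -5.812.
E = E° − (0.0592/n) log Q = +0.33 − (0.0592/2)(-5.812) = +0.502 V.

+0.502 V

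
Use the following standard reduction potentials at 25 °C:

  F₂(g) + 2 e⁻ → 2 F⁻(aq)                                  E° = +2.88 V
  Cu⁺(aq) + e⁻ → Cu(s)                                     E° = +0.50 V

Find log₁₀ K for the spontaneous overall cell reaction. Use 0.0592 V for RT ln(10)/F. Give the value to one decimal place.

Cathode: F₂/F⁻; anode: Cu⁺/Cu. E°cell = +2.38 V, n = 2.
log K = nE°cell / 0.0592 = (2)(+2.38) / 0.0592 = 80.4.

80.4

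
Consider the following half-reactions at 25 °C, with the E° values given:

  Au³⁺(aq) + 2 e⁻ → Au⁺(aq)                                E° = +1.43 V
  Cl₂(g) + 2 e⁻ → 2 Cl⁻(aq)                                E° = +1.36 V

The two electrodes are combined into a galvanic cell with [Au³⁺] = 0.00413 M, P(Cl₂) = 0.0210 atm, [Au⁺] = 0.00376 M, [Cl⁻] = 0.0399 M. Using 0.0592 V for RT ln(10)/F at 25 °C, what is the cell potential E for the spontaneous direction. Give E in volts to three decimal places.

+0.038 V

Au³⁺/Au⁺ is the cathode (higher E°), Cl₂/Cl⁻ the anode: E°cell = +1.43 − (+1.36) = +0.07 V, n = 2.
Overall: Au³⁺(aq) + 2 Cl⁻(aq) → Au⁺(aq) + Cl₂(g)
Q = [Au⁺]·P(Cl₂) / ([Au³⁺]·[Cl⁻]^2); log Q = 1.080.
E = E° − (0.0592/n) log Q = +0.07 − (0.0592/2)(1.080) = +0.038 V.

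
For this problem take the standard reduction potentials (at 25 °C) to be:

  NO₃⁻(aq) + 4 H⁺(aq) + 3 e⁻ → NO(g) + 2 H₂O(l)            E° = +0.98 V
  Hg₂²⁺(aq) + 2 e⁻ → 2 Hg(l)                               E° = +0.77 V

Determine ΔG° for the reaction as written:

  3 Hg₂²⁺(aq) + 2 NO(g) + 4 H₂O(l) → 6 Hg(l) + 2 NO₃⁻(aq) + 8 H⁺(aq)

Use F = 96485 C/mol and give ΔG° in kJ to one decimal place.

As written, Hg₂²⁺/Hg is reduced (cathode) and NO₃⁻/NO is oxidised (anode), so E°cell = (+0.77) − (+0.98) = -0.21 V.
Balancing electrons gives n = 6.
ΔG° = −nFE° = −(6)(96485)(-0.21) = 121,571 J = +121.6 kJ.

+121.6 kJ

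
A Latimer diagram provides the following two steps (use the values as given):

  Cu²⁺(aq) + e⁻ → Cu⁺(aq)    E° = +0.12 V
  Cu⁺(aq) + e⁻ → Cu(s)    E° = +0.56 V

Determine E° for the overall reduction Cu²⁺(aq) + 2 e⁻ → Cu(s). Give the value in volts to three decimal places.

+0.340 V

Adding the free-energy changes (−nFE°) of the two steps gives −n₃FE°₃ = −n₁FE°₁ − n₂FE°₂.
E°₃ = (1×+0.12 + 1×+0.56) / 2 = (+0.680) / 2 = +0.340 V.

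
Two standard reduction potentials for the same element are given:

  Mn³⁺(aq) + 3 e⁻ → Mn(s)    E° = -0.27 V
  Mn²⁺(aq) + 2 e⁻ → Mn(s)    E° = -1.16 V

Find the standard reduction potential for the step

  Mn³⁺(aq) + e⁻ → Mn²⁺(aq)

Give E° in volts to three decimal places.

+1.510 V

Sequential free energies add, so n₃E°₃ = n₁E°₁ + n₂E°₂.
With n₃ = 3, and the known step contributing 2×(-1.16) V, the unknown satisfies 1·E° = 3×(-0.27) − 2×(-1.16) = +1.510.
E° = +1.510 / 1 = +1.510 V.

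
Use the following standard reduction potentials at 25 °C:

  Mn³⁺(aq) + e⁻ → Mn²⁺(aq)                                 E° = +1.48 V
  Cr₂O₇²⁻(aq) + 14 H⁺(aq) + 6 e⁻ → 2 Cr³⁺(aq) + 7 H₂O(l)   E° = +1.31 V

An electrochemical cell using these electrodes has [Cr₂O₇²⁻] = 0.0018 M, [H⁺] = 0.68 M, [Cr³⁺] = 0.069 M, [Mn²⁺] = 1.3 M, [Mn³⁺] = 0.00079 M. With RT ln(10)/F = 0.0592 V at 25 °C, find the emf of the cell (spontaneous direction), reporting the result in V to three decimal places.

+0.007 V

Mn³⁺/Mn²⁺ is the cathode (higher E°), Cr₂O₇²⁻/Cr³⁺ the anode: E°cell = +1.48 − (+1.31) = +0.17 V, n = 6.
Overall: 6 Mn³⁺(aq) + 2 Cr³⁺(aq) + 7 H₂O(l) → 6 Mn²⁺(aq) + Cr₂O₇²⁻(aq) + 14 H⁺(aq)
Q = [Mn²⁺]^6·[Cr₂O₇²⁻]·[H⁺]^14 / ([Mn³⁺]^6·[Cr³⁺]^2); log Q = 16.531.
E = E° − (0.0592/n) log Q = +0.17 − (0.0592/6)(16.531) = +0.007 V.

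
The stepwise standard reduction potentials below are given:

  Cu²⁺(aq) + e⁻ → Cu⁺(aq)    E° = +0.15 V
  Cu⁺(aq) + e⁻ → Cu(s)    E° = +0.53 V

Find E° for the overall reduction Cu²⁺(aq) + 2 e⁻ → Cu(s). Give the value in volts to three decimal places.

Adding the free-energy changes (−nFE°) of the two steps gives −n₃FE°₃ = −n₁FE°₁ − n₂FE°₂.
E°₃ = (1×+0.15 + 1×+0.53) / 2 = (+0.680) / 2 = +0.340 V.

+0.340 V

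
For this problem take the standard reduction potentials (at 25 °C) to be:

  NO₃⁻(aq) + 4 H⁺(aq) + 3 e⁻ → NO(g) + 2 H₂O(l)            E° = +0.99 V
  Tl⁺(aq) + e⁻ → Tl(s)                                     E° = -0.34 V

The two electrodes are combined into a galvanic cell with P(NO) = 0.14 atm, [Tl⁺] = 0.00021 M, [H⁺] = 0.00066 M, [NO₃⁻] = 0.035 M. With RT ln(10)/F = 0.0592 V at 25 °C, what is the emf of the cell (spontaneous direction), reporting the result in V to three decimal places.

+1.285 V

NO₃⁻/NO is the cathode (higher E°), Tl⁺/Tl the anode: E°cell = +0.99 − (-0.34) = +1.33 V, n = 3.
Overall: NO₃⁻(aq) + 4 H⁺(aq) + 3 Tl(s) → NO(g) + 2 H₂O(l) + 3 Tl⁺(aq)
Q = P(NO)·[Tl⁺]^3 / ([NO₃⁻]·[H⁺]^4); log Q = 2.291.
E = E° − (0.0592/n) log Q = +1.33 − (0.0592/3)(2.291) = +1.285 V.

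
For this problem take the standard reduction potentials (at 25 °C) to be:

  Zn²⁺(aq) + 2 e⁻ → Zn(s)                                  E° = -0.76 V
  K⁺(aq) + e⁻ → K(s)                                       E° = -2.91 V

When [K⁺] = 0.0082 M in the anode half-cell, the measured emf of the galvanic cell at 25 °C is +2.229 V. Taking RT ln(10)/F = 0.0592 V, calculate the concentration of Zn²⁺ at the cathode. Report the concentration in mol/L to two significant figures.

0.031 M

Zn²⁺/Zn is the cathode, K⁺/K the anode: E°cell = +2.15 V, n = 2.
Overall reaction: Zn²⁺(aq) + 2 K(s) → Zn(s) + 2 K⁺(aq); Q = [K⁺]^2/[Zn²⁺]^1.
From E = E° − (0.0592/n) log Q: log Q = (E° − E)·n/0.0592 = (+2.15 − (+2.229))·2/0.0592 = -2.6689.
So 1·log[Zn²⁺] = 2·log(0.0082) − log Q = -4.1724 − (-2.6689) = -1.5035; [Zn²⁺] = 10^(-1.5035) ≈ 0.031 M.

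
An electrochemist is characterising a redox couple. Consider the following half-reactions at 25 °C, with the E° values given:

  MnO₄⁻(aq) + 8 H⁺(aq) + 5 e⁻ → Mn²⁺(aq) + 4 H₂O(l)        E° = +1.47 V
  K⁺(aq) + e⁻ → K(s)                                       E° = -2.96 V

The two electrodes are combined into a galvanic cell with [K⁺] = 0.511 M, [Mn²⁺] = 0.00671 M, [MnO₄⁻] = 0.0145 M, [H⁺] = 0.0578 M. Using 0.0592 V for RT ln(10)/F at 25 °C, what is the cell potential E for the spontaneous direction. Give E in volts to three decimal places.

+4.334 V

MnO₄⁻/Mn²⁺ is the cathode (higher E°), K⁺/K the anode: E°cell = +1.47 − (-2.96) = +4.43 V, n = 5.
Overall: MnO₄⁻(aq) + 8 H⁺(aq) + 5 K(s) → Mn²⁺(aq) + 4 H₂O(l) + 5 K⁺(aq)
Q = [Mn²⁺]·[K⁺]^5 / ([MnO₄⁻]·[H⁺]^8); log Q = 8.112.
E = E° − (0.0592/n) log Q = +4.43 − (0.0592/5)(8.112) = +4.334 V.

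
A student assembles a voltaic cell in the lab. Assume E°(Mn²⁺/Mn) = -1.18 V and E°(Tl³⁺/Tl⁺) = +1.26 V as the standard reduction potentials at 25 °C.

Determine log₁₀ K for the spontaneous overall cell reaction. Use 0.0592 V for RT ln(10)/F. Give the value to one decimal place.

82.4

Cathode: Tl³⁺/Tl⁺; anode: Mn²⁺/Mn. E°cell = +2.44 V, n = 2.
log K = nE°cell / 0.0592 = (2)(+2.44) / 0.0592 = 82.4.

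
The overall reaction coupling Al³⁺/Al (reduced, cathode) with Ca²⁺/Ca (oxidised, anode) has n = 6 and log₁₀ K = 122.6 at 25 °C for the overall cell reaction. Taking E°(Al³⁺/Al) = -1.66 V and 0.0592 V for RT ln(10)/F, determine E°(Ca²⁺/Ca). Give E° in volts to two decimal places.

E°cell = (0.0592/n)·log K = (0.0592/6)(122.6) = +1.210 V.
Since Al³⁺/Al is the cathode and Ca²⁺/Ca the anode, E°cell = E°(Al³⁺/Al) − E°(Ca²⁺/Ca).
So E°(Ca²⁺/Ca) = E°(Al³⁺/Al) − E°cell = (-1.66) − (+1.210) = -2.87 V.

-2.87 V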